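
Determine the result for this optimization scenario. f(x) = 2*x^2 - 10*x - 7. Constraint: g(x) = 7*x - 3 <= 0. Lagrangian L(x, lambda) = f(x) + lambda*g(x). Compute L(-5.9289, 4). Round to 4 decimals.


Step 1: Evaluate f(x).
f(-5.9289) = 2*(-5.9289)^2 - 10*(-5.9289) - 7 = 122.5927
Step 2: Evaluate g(x).
g(-5.9289) = 7*-5.9289 - 3 = -44.5023
Step 3: Compute Lagrangian.
L = 122.5927 + 4*-44.5023 = -55.4165


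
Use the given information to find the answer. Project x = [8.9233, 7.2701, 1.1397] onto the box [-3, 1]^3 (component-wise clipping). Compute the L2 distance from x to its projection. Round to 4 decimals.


Project each component onto [-3, 1].
clip(8.9233) = 1.0, clip(7.2701) = 1.0, clip(1.1397) = 1.0
Projection = [1.0, 1.0, 1.0]
Squared diffs: [62.7787, 39.3142, 0.0195]
Distance = sqrt(102.1124) = 10.1051


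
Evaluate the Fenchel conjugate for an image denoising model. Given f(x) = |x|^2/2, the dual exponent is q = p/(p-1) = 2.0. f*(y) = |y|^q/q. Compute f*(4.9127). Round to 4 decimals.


The conjugate exponent q satisfies 1/p + 1/q = 1.
p = 2, so q = 2/(2 - 1) = 2.0
|y|^q = 4.9127^2.0 = 24.1346
f*(4.9127) = 24.1346 / 2.0 = 12.0673


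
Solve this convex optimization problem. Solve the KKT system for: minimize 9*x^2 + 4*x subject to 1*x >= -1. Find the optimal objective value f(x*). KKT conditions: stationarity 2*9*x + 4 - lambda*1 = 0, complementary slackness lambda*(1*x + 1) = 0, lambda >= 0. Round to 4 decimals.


Step 1: Try lambda = 0 (constraint inactive).
Stationarity: 2*9*x + 4 = 0
x* = -4/(2*9) = -2/9 = -0.2222 (rounded; the exact value -2/9 is used below)
Check constraint: 1*-0.2222 = -0.2222 >= -1 -- satisfied.
Step 2: Compute optimal value.
f(x*) = 9*(-2/9)^2 + 4*(-2/9) = -0.4444


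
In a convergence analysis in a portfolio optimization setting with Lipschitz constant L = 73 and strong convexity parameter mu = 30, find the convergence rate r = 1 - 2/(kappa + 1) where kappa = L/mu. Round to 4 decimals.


Step 1: Compute the condition number.
kappa = L/mu = 73/30 = 2.4333
Step 2: Compute the convergence rate.
r = 1 - 2/(kappa + 1) = 1 - 2*mu/(L + mu) = (L - mu)/(L + mu) = 43/103 = 0.4175


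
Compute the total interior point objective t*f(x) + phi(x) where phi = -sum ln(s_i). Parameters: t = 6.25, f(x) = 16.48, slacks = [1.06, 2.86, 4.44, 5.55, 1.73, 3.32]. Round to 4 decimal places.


Step 1: Compute log-barrier.
ln values: [0.0583, 1.0508, 1.4907, 1.7138, 0.5481, 1.2]
phi = -(0.0583 + 1.0508 + 1.4907 + 1.7138 + 0.5481 + 1.2) = -6.0616
Step 2: Compute augmented objective.
t*f(x) = 6.25*16.48 = 103.0
Total = 103.0 - 6.0616 = 96.9384


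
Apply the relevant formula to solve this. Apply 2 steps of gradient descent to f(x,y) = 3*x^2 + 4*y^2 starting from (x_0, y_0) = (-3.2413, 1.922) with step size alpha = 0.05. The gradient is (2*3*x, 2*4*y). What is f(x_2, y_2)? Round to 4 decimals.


Gradient descent on f(x,y) = 3*x^2 + 4*y^2.
Starting point: (-3.2413, 1.922), alpha = 0.05
Step 1: grad_x = 2*3*-3.2413 = -19.4478, grad_y = 2*4*1.922 = 15.376
  x_1 = -3.2413 - 0.05*-19.4478 = -2.2689
  y_1 = 1.922 - 0.05*15.376 = 1.1532
Step 2: grad_x = 2*3*-2.2689 = -13.6135, grad_y = 2*4*1.1532 = 9.2256
  x_2 = -2.2689 - 0.05*-13.6135 = -1.5882
  y_2 = 1.1532 - 0.05*9.2256 = 0.6919
f(-1.5882, 0.6919) = 3*(-1.5882)^2 + 4*0.6919^2 = 9.4825


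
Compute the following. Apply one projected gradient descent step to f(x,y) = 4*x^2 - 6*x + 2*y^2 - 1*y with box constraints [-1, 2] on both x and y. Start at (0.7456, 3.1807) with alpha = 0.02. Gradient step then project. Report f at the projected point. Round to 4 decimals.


Step 1: Compute gradient at (0.7456, 3.1807).
grad_x = 2*4*0.7456 - 6 = -0.0352
grad_y = 2*2*3.1807 - 1 = 11.7228
Step 2: Gradient step.
x_raw = 0.7456 - 0.02*-0.0352 = 0.7463
y_raw = 3.1807 - 0.02*11.7228 = 2.9462
Step 3: Project onto [-1, 2].
x_proj = clip(0.7463) = 0.7463
y_proj = clip(2.9462) = 2.0
Step 4: Evaluate f.
f(0.7463, 2.0) = 3.7501


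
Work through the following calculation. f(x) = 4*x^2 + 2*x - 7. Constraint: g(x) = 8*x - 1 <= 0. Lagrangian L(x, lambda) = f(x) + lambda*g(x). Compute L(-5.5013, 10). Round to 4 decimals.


Step 1: Evaluate f(x).
f(-5.5013) = 4*(-5.5013)^2 + 2*(-5.5013) - 7 = 103.0546
Step 2: Evaluate g(x).
g(-5.5013) = 8*-5.5013 - 1 = -45.0104
Step 3: Compute Lagrangian.
L = 103.0546 + 10*-45.0104 = -347.0494


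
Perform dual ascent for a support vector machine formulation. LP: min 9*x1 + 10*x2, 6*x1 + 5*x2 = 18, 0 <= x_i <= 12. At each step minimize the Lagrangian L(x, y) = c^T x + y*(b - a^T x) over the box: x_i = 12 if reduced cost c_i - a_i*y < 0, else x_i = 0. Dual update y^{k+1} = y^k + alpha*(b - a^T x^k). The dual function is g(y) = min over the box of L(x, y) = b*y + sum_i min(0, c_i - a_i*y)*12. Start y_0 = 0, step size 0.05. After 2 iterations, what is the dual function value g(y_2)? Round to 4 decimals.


Dual ascent for LP: min 9*x1 + 10*x2, 6*x1 + 5*x2 = 18, 0 <= x_i <= 12
Step 1: y^k = 0.0, reduced costs: (9.0, 10.0)
  x^k = (0.0, 0.0), subgradient = b - a^T x = 18.0
  y^{k+1} = 0.0 + 0.05*18.0 = 0.9
Step 2: y^k = 0.9, reduced costs: (3.6, 5.5)
  x^k = (0.0, 0.0), subgradient = b - a^T x = 18.0
  y^{k+1} = 0.9 + 0.05*18.0 = 1.8
Dual objective at y_2 = 1.8: reduced costs (-1.8, 1.0), box minimizer x = (12.0, 0.0)
g(y_2) = b*y + (c1 - a1*y)*x1 + (c2 - a2*y)*x2 = 18*1.8 + (-1.8)*12.0 + 1.0*0.0 = 32.4 - 21.6 + 0.0 = 10.8


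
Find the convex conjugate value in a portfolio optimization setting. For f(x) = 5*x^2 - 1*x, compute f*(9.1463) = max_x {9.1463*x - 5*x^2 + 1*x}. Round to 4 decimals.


f*(y) = sup_x {y*x - a*x^2 - b*x} = sup_x {(y-b)*x - a*x^2}
FOC: (y - b) - 2a*x = 0 => x* = (y - b)/(2a)
x* = (9.1463 + 1)/(2*5) = 1.0146
f*(9.1463) = (y-b)^2/(4a) = (9.1463 + 1)^2/(4*5)
= 102.9474/20 = 5.1474


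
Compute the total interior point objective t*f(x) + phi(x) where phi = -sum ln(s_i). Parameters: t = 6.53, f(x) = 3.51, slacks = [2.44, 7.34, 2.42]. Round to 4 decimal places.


Step 1: Compute log-barrier.
ln values: [0.892, 1.9933, 0.8838]
phi = -(0.892 + 1.9933 + 0.8838) = -3.7691
Step 2: Compute augmented objective.
t*f(x) = 6.53*3.51 = 22.9203
Total = 22.9203 - 3.7691 = 19.1512


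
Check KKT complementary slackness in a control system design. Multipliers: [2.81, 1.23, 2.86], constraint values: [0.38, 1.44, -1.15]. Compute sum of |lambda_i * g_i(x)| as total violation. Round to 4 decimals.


KKT complementary slackness check:
lambda_1 * g_1 = 2.81 * 0.38 = 1.0678
lambda_2 * g_2 = 1.23 * 1.44 = 1.7712
lambda_3 * g_3 = 2.86 * -1.15 = -3.289
Total violation = 1.0678 + 1.7712 + 3.289 = 6.128


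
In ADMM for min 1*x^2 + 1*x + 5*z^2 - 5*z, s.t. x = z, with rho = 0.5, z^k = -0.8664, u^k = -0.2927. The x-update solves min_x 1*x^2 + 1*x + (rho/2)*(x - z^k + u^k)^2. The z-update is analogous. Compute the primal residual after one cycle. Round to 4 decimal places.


ADMM iteration with rho = 0.5, z^k = -0.8664, u^k = -0.2927
Step 1: x-update.
Minimize 1*x^2 + 1*x + (0.5/2)*(x + 0.8664 - 0.2927)^2
FOC: (2*1 + 0.5)*x = -1 + 0.5*(-0.8664 + 0.2927)
x^{k+1} = -0.5147
Step 2: z-update.
Minimize 5*z^2 - 5*z + (0.5/2)*(-0.5147 - z - 0.2927)^2
FOC: (2*5 + 0.5)*z = 5 + 0.5*(-0.5147 - 0.2927)
z^{k+1} = 0.4377
Step 3: u-update.
u^{k+1} = -0.2927 - 0.5147 - 0.4377 = -1.2452
Step 4: Primal residual = |-0.5147 - 0.4377| = 0.9525


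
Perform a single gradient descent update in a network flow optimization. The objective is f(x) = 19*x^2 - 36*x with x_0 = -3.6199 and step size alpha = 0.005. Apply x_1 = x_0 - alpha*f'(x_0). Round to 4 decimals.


We compute the gradient at x_0 and apply the update.
f'(x) = 38*x - 36
f'(-3.6199) = 38*-3.6199 - 36 = -173.5562
x_1 = -3.6199 - 0.005*-173.5562 = -2.7521


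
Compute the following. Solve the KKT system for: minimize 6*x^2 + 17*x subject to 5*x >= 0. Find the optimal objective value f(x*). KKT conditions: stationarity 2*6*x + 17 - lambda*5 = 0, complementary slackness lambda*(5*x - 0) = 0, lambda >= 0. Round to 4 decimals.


Step 1: Try lambda = 0 (constraint inactive).
x_unc = -17/(2*6) = -1.4167
Check: 5*-1.4167 = -7.0835 < 0 -- violated!
Step 2: Constraint must be active: 5*x = 0
x* = 0/5 = 0.0
lambda = (2*6*0.0 + 17)/5 = 3.4
Step 3: Compute optimal value.
f(x*) = 6*0.0^2 + 17*0.0 = 0.0


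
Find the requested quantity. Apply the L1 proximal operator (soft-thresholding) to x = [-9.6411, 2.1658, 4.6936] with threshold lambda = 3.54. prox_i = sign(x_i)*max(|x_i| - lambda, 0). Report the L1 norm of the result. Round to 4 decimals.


Soft-thresholding with lambda = 3.54:
prox(-9.6411) = sign(-9.6411)*max(|-9.6411| - 3.54, 0) = -6.1011
prox(2.1658) = sign(2.1658)*max(|2.1658| - 3.54, 0) = 0.0
prox(4.6936) = sign(4.6936)*max(|4.6936| - 3.54, 0) = 1.1536
prox(x) = [-6.1011, 0.0, 1.1536]
||prox(x)||_1 = 6.1011 + 0.0 + 1.1536 = 7.2547


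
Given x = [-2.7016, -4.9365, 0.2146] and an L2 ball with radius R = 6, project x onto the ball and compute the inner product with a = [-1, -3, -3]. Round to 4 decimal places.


Step 1: Compute ||x|| (intermediates to 6 decimals).
||x|| = sqrt((-2.7016)^2 + (-4.9365)^2 + 0.2146^2) = 5.631494
Step 2: Project.
Since ||x|| <= R, proj = x (no scaling needed).
proj(x) = [-2.7016, -4.9365, 0.2146]
Step 3: Dot product.
a^T * proj(x) = -1*(-2.7016) - 3*(-4.9365) - 3*0.2146 = 16.8673


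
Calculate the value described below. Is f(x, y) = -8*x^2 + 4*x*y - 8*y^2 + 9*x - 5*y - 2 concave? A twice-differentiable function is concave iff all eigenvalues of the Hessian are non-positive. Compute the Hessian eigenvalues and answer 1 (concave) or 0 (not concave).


The Hessian of f(x,y) = -8*x^2 + 4*x*y - 8*y^2 + 9*x - 5*y - 2 is:
H = [[-16, 4], [4, -16]]
Trace = -16 - 16 = -32
Determinant = -16*-16 - (4)^2 = 240
Discriminant = (-32)^2 - 4*240 = 64.0
Eigenvalues: lambda_1 = -20.0, lambda_2 = -12.0
The function is concave.

1


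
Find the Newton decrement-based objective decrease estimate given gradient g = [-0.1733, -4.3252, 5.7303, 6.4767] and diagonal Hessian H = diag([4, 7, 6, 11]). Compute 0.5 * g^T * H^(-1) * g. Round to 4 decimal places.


Step 1: H is diagonal, so H^(-1) * g = [-0.0433, -0.6179, 0.9551, 0.5888].
Step 2: g^T H^(-1) g = sum_i g_i^2 / H_ii
  = (-0.1733)^2/4 + (-4.3252)^2/7 + (5.7303)^2/6 + (6.4767)^2/11
  = 0.0075 + 2.6725 + 5.4727 + 3.8134 = 11.9661
Step 3: Objective decrease = 0.5 * g^T H^(-1) g = 5.9831


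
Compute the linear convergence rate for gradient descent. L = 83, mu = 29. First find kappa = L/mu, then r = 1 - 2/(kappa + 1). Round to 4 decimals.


Step 1: Compute the condition number.
kappa = L/mu = 83/29 = 2.8621
Step 2: Compute the convergence rate.
r = 1 - 2/(kappa + 1) = 1 - 2*mu/(L + mu) = (L - mu)/(L + mu) = 54/112 = 0.4821


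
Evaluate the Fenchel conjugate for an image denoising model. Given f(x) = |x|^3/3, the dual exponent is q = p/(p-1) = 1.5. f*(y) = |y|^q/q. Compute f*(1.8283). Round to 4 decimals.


The conjugate exponent q satisfies 1/p + 1/q = 1.
p = 3, so q = 3/(3 - 1) = 1.5
|y|^q = 1.8283^1.5 = 2.4721
f*(1.8283) = 2.4721 / 1.5 = 1.6481


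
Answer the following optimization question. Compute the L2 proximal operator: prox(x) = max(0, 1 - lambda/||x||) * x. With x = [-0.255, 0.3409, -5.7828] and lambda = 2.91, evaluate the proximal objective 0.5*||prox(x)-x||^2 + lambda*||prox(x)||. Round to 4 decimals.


Step 1: Compute ||x||.
||x|| = 5.7984
Step 2: Compute scaling factor.
scale = max(0, 1 - 2.91/5.7984) = 0.4981
Step 3: prox(x) = [-0.127, 0.1698, -2.8807]
||prox(x)|| = 2.8884
Step 4: Proximal objective.
0.5*||prox-x||^2 = 4.2341
lambda*||prox|| = 8.4052
Total = 12.6394


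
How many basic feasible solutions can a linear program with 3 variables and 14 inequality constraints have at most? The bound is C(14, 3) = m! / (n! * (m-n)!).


Each vertex corresponds to some choice of n active constraints out of m, so the number of vertices is at most C(m, n) = m! / (n!(m-n)!).
m = 14, n = 3
Numerator: 14 * 13 * 12
Denominator: 3! = 6
C(14, 3) = 364


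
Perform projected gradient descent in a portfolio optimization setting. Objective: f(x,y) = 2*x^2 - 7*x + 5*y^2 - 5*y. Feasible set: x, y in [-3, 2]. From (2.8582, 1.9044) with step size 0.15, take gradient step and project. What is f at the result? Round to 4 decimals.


Step 1: Compute gradient at (2.8582, 1.9044).
grad_x = 2*2*2.8582 - 7 = 4.4328
grad_y = 2*5*1.9044 - 5 = 14.044
Step 2: Gradient step.
x_raw = 2.8582 - 0.15*4.4328 = 2.1933
y_raw = 1.9044 - 0.15*14.044 = -0.2022
Step 3: Project onto [-3, 2].
x_proj = clip(2.1933) = 2.0
y_proj = clip(-0.2022) = -0.2022
Step 4: Evaluate f.
f(2.0, -0.2022) = -4.7846


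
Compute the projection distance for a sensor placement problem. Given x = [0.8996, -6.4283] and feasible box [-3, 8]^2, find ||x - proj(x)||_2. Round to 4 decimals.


Project each component onto [-3, 8].
clip(0.8996) = 0.8996, clip(-6.4283) = -3.0
Projection = [0.8996, -3.0]
Squared diffs: [0.0, 11.7532]
Distance = sqrt(11.7532) = 3.4283


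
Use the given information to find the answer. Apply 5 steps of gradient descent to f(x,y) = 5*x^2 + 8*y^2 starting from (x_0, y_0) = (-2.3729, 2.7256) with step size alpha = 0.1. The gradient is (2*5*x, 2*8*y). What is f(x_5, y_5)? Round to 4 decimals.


Gradient descent on f(x,y) = 5*x^2 + 8*y^2.
Starting point: (-2.3729, 2.7256), alpha = 0.1
Step 1: grad_x = 2*5*-2.3729 = -23.729, grad_y = 2*8*2.7256 = 43.6096
  x_1 = -2.3729 - 0.1*-23.729 = 0.0
  y_1 = 2.7256 - 0.1*43.6096 = -1.6354
Step 2: grad_x = 2*5*0.0 = 0.0, grad_y = 2*8*-1.6354 = -26.1658
  x_2 = 0.0 - 0.1*0.0 = 0.0
  y_2 = -1.6354 - 0.1*-26.1658 = 0.9812
Step 3: grad_x = 2*5*0.0 = 0.0, grad_y = 2*8*0.9812 = 15.6995
  x_3 = 0.0 - 0.1*0.0 = 0.0
  y_3 = 0.9812 - 0.1*15.6995 = -0.5887
Step 4: grad_x = 2*5*0.0 = 0.0, grad_y = 2*8*-0.5887 = -9.4197
  x_4 = 0.0 - 0.1*0.0 = 0.0
  y_4 = -0.5887 - 0.1*-9.4197 = 0.3532
Step 5: grad_x = 2*5*0.0 = 0.0, grad_y = 2*8*0.3532 = 5.6518
  x_5 = 0.0 - 0.1*0.0 = 0.0
  y_5 = 0.3532 - 0.1*5.6518 = -0.2119
f(0.0, -0.2119) = 5*0.0^2 + 8*(-0.2119)^2 = 0.3594


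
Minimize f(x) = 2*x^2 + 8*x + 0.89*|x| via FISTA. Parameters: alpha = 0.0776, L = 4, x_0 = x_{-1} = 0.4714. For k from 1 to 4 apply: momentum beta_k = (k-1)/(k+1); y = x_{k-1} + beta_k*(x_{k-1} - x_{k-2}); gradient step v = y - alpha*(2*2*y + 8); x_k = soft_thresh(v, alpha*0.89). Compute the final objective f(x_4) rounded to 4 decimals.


FISTA on f(x) = 2*x^2 + 8*x + 0.89*|x|
L = 4, alpha = 0.0776
Iteration 1: beta = 0.0, y = 0.4714 + 0.0*(0.4714 - 0.4714) = 0.4714
  grad(y) = 9.8856, v = y - alpha*grad = -0.2957
  prox(v) = soft_thresh(-0.2957, 0.0691) = -0.2267
Iteration 2: beta = 0.3333, y = -0.2267 + 0.3333*(-0.2267 - 0.4714) = -0.4593
  grad(y) = 6.1626, v = y - alpha*grad = -0.9376
  prox(v) = soft_thresh(-0.9376, 0.0691) = -0.8685
Iteration 3: beta = 0.5, y = -0.8685 + 0.5*(-0.8685 + 0.2267) = -1.1894
  grad(y) = 3.2423, v = y - alpha*grad = -1.441
  prox(v) = soft_thresh(-1.441, 0.0691) = -1.372
Iteration 4: beta = 0.6, y = -1.372 + 0.6*(-1.372 + 0.8685) = -1.674
  grad(y) = 1.3039, v = y - alpha*grad = -1.7752
  prox(v) = soft_thresh(-1.7752, 0.0691) = -1.7062
f(x_4) = 2*(-1.7062)^2 + 8*(-1.7062) + 0.89*|-1.7062| = -6.3088


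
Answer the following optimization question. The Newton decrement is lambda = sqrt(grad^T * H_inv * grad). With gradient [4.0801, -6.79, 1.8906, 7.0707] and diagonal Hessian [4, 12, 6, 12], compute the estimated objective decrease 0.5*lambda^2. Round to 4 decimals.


Step 1: H is diagonal, so H^(-1) * g = [1.02, -0.5658, 0.3151, 0.5892].
Step 2: g^T H^(-1) g = sum_i g_i^2 / H_ii
  = (4.0801)^2/4 + (-6.79)^2/12 + (1.8906)^2/6 + (7.0707)^2/12
  = 4.1618 + 3.842 + 0.5957 + 4.1662 = 12.7658
Step 3: Objective decrease = 0.5 * g^T H^(-1) g = 6.3829


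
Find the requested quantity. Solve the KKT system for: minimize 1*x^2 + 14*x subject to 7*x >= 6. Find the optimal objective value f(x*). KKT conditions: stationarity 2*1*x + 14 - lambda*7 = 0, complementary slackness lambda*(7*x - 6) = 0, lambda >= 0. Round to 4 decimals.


Step 1: Try lambda = 0 (constraint inactive).
x_unc = -14/(2*1) = -7.0
Check: 7*-7.0 = -49.0 < 6 -- violated!
Step 2: Constraint must be active: 7*x = 6
x* = 6/7 = 0.8571 (rounded; the exact value 6/7 is used below)
lambda = (2*1*(6/7) + 14)/7 = 2.2449
Step 3: Compute optimal value.
f(x*) = 1*(6/7)^2 + 14*(6/7) = 12.7347


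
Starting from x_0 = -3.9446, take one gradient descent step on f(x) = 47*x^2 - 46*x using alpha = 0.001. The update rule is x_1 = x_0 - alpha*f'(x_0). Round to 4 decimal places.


We compute the gradient at x_0 and apply the update.
f'(x) = 94*x - 46
f'(-3.9446) = 94*-3.9446 - 46 = -416.7924
x_1 = -3.9446 - 0.001*-416.7924 = -3.5278


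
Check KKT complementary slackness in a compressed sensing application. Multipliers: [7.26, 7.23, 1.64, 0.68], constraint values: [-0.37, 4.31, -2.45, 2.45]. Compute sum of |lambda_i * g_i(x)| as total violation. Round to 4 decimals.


KKT complementary slackness check:
lambda_1 * g_1 = 7.26 * -0.37 = -2.6862
lambda_2 * g_2 = 7.23 * 4.31 = 31.1613
lambda_3 * g_3 = 1.64 * -2.45 = -4.018
lambda_4 * g_4 = 0.68 * 2.45 = 1.666
Total violation = 2.6862 + 31.1613 + 4.018 + 1.666 = 39.5315


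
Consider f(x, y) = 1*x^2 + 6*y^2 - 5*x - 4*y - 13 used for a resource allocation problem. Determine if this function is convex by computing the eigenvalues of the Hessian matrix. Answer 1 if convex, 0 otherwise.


The Hessian of f(x,y) = 1*x^2 + 6*y^2 - 5*x - 4*y - 13 is:
H = [[2, 0], [0, 12]]
Trace = 2 + 12 = 14
Determinant = 2*12 - (0)^2 = 24
Discriminant = (14)^2 - 4*24 = 100.0
Eigenvalues: lambda_1 = 2.0, lambda_2 = 12.0
The function is convex.

1


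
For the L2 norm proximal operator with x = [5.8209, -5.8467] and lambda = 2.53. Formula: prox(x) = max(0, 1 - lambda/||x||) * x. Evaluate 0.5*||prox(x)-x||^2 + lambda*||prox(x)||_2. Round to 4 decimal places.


Step 1: Compute ||x||.
||x|| = 8.2503
Step 2: Compute scaling factor.
scale = max(0, 1 - 2.53/8.2503) = 0.6933
Step 3: prox(x) = [4.0359, -4.0538]
||prox(x)|| = 5.7203
Step 4: Proximal objective.
0.5*||prox-x||^2 = 3.2005
lambda*||prox|| = 14.4724
Total = 17.6727


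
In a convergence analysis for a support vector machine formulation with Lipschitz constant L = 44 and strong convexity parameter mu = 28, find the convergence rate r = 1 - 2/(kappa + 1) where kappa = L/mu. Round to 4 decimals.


Step 1: Compute the condition number.
kappa = L/mu = 44/28 = 1.5714
Step 2: Compute the convergence rate.
r = 1 - 2/(kappa + 1) = 1 - 2*mu/(L + mu) = (L - mu)/(L + mu) = 16/72 = 0.2222


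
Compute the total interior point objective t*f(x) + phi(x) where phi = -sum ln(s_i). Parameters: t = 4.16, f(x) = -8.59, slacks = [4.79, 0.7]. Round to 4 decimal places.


Step 1: Compute log-barrier.
ln values: [1.5665, -0.3567]
phi = -(1.5665 - 0.3567) = -1.2099
Step 2: Compute augmented objective.
t*f(x) = 4.16*-8.59 = -35.7344
Total = -35.7344 - 1.2099 = -36.9443


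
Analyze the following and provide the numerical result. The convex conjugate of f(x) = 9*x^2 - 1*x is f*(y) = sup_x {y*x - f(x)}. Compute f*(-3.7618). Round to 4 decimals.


f*(y) = sup_x {y*x - a*x^2 - b*x} = sup_x {(y-b)*x - a*x^2}
FOC: (y - b) - 2a*x = 0 => x* = (y - b)/(2a)
x* = (-3.7618 + 1)/(2*9) = -0.1534
f*(-3.7618) = (y-b)^2/(4a) = (-3.7618 + 1)^2/(4*9)
= 7.6275/36 = 0.2119


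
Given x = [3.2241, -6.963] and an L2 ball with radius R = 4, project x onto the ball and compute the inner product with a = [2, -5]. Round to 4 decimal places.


Step 1: Compute ||x|| (intermediates to 6 decimals).
||x|| = sqrt(3.2241^2 + (-6.963)^2) = 7.673212
Step 2: Project.
Since ||x|| > R, scale = R/||x|| = 4/7.673212 = 0.521294, proj(x) = scale * x
proj(x) = [1.680704, -3.62977]
Step 3: Dot product.
a^T * proj(x) = 2*1.680704 - 5*(-3.62977) = 21.5103


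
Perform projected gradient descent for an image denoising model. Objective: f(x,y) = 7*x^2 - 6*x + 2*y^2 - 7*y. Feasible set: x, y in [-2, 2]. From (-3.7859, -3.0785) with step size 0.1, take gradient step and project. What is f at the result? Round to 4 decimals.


Step 1: Compute gradient at (-3.7859, -3.0785).
grad_x = 2*7*-3.7859 - 6 = -59.0026
grad_y = 2*2*-3.0785 - 7 = -19.314
Step 2: Gradient step.
x_raw = -3.7859 - 0.1*-59.0026 = 2.1144
y_raw = -3.0785 - 0.1*-19.314 = -1.1471
Step 3: Project onto [-2, 2].
x_proj = clip(2.1144) = 2.0
y_proj = clip(-1.1471) = -1.1471
Step 4: Evaluate f.
f(2.0, -1.1471) = 26.6614


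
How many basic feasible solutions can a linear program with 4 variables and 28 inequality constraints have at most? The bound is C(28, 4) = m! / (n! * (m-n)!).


Each vertex corresponds to some choice of n active constraints out of m, so the number of vertices is at most C(m, n) = m! / (n!(m-n)!).
m = 28, n = 4
Numerator: 28 * 27 * 26 * 25
Denominator: 4! = 24
C(28, 4) = 20475


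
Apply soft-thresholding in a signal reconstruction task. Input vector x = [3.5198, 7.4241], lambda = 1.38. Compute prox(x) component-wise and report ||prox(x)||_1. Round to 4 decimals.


Soft-thresholding with lambda = 1.38:
prox(3.5198) = sign(3.5198)*max(|3.5198| - 1.38, 0) = 2.1398
prox(7.4241) = sign(7.4241)*max(|7.4241| - 1.38, 0) = 6.0441
prox(x) = [2.1398, 6.0441]
||prox(x)||_1 = 2.1398 + 6.0441 = 8.1839


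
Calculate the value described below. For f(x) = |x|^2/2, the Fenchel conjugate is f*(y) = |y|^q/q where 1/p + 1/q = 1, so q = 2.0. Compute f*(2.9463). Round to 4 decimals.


The conjugate exponent q satisfies 1/p + 1/q = 1.
p = 2, so q = 2/(2 - 1) = 2.0
|y|^q = 2.9463^2.0 = 8.6807
f*(2.9463) = 8.6807 / 2.0 = 4.3403


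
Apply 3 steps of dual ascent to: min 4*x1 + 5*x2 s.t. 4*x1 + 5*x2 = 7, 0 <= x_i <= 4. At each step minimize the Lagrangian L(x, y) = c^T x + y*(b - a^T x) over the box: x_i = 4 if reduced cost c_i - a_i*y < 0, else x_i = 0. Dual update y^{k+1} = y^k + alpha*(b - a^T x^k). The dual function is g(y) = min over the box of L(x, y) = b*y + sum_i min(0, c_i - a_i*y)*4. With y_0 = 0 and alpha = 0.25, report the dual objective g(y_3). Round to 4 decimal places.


Dual ascent for LP: min 4*x1 + 5*x2, 4*x1 + 5*x2 = 7, 0 <= x_i <= 4
Step 1: y^k = 0.0, reduced costs: (4.0, 5.0)
  x^k = (0.0, 0.0), subgradient = b - a^T x = 7.0
  y^{k+1} = 0.0 + 0.25*7.0 = 1.75
Step 2: y^k = 1.75, reduced costs: (-3.0, -3.75)
  x^k = (4.0, 4.0), subgradient = b - a^T x = -29.0
  y^{k+1} = 1.75 + 0.25*-29.0 = -5.5
Step 3: y^k = -5.5, reduced costs: (26.0, 32.5)
  x^k = (0.0, 0.0), subgradient = b - a^T x = 7.0
  y^{k+1} = -5.5 + 0.25*7.0 = -3.75
Dual objective at y_3 = -3.75: reduced costs (19.0, 23.75), box minimizer x = (0.0, 0.0)
g(y_3) = b*y + (c1 - a1*y)*x1 + (c2 - a2*y)*x2 = 7*(-3.75) + 19.0*0.0 + 23.75*0.0 = -26.25 + 0.0 + 0.0 = -26.25


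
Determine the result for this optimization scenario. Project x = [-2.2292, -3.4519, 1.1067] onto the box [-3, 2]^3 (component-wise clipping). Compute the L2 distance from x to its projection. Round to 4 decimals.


Project each component onto [-3, 2].
clip(-2.2292) = -2.2292, clip(-3.4519) = -3.0, clip(1.1067) = 1.1067
Projection = [-2.2292, -3.0, 1.1067]
Squared diffs: [0.0, 0.2042, 0.0]
Distance = sqrt(0.2042) = 0.4519


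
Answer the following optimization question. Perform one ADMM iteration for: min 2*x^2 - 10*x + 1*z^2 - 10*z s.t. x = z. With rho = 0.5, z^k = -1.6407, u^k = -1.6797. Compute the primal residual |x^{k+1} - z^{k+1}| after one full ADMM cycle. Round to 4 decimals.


ADMM iteration with rho = 0.5, z^k = -1.6407, u^k = -1.6797
Step 1: x-update.
Minimize 2*x^2 - 10*x + (0.5/2)*(x + 1.6407 - 1.6797)^2
FOC: (2*2 + 0.5)*x = 10 + 0.5*(-1.6407 + 1.6797)
x^{k+1} = 2.2266
Step 2: z-update.
Minimize 1*z^2 - 10*z + (0.5/2)*(2.2266 - z - 1.6797)^2
FOC: (2*1 + 0.5)*z = 10 + 0.5*(2.2266 - 1.6797)
z^{k+1} = 4.1094
Step 3: u-update.
u^{k+1} = -1.6797 + 2.2266 - 4.1094 = -3.5625
Step 4: Primal residual = |2.2266 - 4.1094| = 1.8828


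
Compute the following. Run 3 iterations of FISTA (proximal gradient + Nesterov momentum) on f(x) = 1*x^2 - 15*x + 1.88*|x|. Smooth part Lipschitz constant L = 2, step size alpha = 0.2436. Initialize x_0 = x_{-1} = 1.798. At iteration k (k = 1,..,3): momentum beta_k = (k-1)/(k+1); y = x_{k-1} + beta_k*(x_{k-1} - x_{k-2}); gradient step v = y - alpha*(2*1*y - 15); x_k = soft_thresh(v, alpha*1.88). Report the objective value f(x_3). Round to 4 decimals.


FISTA on f(x) = 1*x^2 - 15*x + 1.88*|x|
L = 2, alpha = 0.2436
Iteration 1: beta = 0.0, y = 1.798 + 0.0*(1.798 - 1.798) = 1.798
  grad(y) = -11.404, v = y - alpha*grad = 4.576
  prox(v) = soft_thresh(4.576, 0.458) = 4.118
Iteration 2: beta = 0.3333, y = 4.118 + 0.3333*(4.118 - 1.798) = 4.8914
  grad(y) = -5.2172, v = y - alpha*grad = 6.1623
  prox(v) = soft_thresh(6.1623, 0.458) = 5.7043
Iteration 3: beta = 0.5, y = 5.7043 + 0.5*(5.7043 - 4.118) = 6.4975
  grad(y) = -2.005, v = y - alpha*grad = 6.9859
  prox(v) = soft_thresh(6.9859, 0.458) = 6.5279
f(x_3) = 1*6.5279^2 - 15*6.5279 + 1.88*|6.5279| = -43.0326


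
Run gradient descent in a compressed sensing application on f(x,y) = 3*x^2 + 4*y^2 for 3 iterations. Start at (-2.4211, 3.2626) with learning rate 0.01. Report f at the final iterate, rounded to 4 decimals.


Gradient descent on f(x,y) = 3*x^2 + 4*y^2.
Starting point: (-2.4211, 3.2626), alpha = 0.01
Step 1: grad_x = 2*3*-2.4211 = -14.5266, grad_y = 2*4*3.2626 = 26.1008
  x_1 = -2.4211 - 0.01*-14.5266 = -2.2758
  y_1 = 3.2626 - 0.01*26.1008 = 3.0016
Step 2: grad_x = 2*3*-2.2758 = -13.655, grad_y = 2*4*3.0016 = 24.0127
  x_2 = -2.2758 - 0.01*-13.655 = -2.1393
  y_2 = 3.0016 - 0.01*24.0127 = 2.7615
Step 3: grad_x = 2*3*-2.1393 = -12.8357, grad_y = 2*4*2.7615 = 22.0917
  x_3 = -2.1393 - 0.01*-12.8357 = -2.0109
  y_3 = 2.7615 - 0.01*22.0917 = 2.5405
f(-2.0109, 2.5405) = 3*(-2.0109)^2 + 4*2.5405^2 = 37.949


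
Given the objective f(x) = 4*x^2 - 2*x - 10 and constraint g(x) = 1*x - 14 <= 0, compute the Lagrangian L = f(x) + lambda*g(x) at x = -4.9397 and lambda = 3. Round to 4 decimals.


Step 1: Evaluate f(x).
f(-4.9397) = 4*(-4.9397)^2 - 2*(-4.9397) - 10 = 97.4819
Step 2: Evaluate g(x).
g(-4.9397) = 1*-4.9397 - 14 = -18.9397
Step 3: Compute Lagrangian.
L = 97.4819 + 3*-18.9397 = 40.6628


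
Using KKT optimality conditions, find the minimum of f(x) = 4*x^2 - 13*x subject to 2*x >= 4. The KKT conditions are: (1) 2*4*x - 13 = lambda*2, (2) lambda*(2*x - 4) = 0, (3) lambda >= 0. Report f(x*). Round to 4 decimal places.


Step 1: Try lambda = 0 (constraint inactive).
x_unc = 13/(2*4) = 1.625
Check: 2*1.625 = 3.25 < 4 -- violated!
Step 2: Constraint must be active: 2*x = 4
x* = 4/2 = 2.0
lambda = (2*4*2.0 - 13)/2 = 1.5
Step 3: Compute optimal value.
f(x*) = 4*2.0^2 - 13*2.0 = -10.0


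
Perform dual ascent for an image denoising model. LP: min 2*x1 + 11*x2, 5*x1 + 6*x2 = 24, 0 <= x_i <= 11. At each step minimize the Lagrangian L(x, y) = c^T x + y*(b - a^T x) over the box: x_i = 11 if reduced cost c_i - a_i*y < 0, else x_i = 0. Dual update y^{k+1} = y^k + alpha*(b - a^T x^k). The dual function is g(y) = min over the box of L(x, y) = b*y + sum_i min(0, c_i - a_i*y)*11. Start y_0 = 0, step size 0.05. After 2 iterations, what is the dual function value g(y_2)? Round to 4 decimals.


Dual ascent for LP: min 2*x1 + 11*x2, 5*x1 + 6*x2 = 24, 0 <= x_i <= 11
Step 1: y^k = 0.0, reduced costs: (2.0, 11.0)
  x^k = (0.0, 0.0), subgradient = b - a^T x = 24.0
  y^{k+1} = 0.0 + 0.05*24.0 = 1.2
Step 2: y^k = 1.2, reduced costs: (-4.0, 3.8)
  x^k = (11.0, 0.0), subgradient = b - a^T x = -31.0
  y^{k+1} = 1.2 + 0.05*-31.0 = -0.35
Dual objective at y_2 = -0.35: reduced costs (3.75, 13.1), box minimizer x = (0.0, 0.0)
g(y_2) = b*y + (c1 - a1*y)*x1 + (c2 - a2*y)*x2 = 24*(-0.35) + 3.75*0.0 + 13.1*0.0 = -8.4 + 0.0 + 0.0 = -8.4


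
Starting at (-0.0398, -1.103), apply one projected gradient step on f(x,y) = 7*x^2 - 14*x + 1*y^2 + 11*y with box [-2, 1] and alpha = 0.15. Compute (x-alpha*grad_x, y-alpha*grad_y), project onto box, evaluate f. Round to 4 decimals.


Step 1: Compute gradient at (-0.0398, -1.103).
grad_x = 2*7*-0.0398 - 14 = -14.5572
grad_y = 2*1*-1.103 + 11 = 8.794
Step 2: Gradient step.
x_raw = -0.0398 - 0.15*-14.5572 = 2.1438
y_raw = -1.103 - 0.15*8.794 = -2.4221
Step 3: Project onto [-2, 1].
x_proj = clip(2.1438) = 1.0
y_proj = clip(-2.4221) = -2.0
Step 4: Evaluate f.
f(1.0, -2.0) = -25.0


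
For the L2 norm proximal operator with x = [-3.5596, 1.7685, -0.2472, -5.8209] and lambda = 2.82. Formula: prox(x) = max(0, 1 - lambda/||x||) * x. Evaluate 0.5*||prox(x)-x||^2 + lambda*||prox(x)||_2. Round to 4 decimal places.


Step 1: Compute ||x||.
||x|| = 7.0528
Step 2: Compute scaling factor.
scale = max(0, 1 - 2.82/7.0528) = 0.6002
Step 3: prox(x) = [-2.1363, 1.0614, -0.1484, -3.4935]
||prox(x)|| = 4.2328
Step 4: Proximal objective.
0.5*||prox-x||^2 = 3.9762
lambda*||prox|| = 11.9365
Total = 15.9128


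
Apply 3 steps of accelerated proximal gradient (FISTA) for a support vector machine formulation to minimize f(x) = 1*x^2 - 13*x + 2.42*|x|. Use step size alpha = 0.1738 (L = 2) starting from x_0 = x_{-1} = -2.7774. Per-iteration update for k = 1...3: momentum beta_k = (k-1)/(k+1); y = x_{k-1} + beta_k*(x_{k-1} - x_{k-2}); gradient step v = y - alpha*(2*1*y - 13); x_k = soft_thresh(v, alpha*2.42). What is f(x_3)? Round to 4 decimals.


FISTA on f(x) = 1*x^2 - 13*x + 2.42*|x|
L = 2, alpha = 0.1738
Iteration 1: beta = 0.0, y = -2.7774 + 0.0*(-2.7774 + 2.7774) = -2.7774
  grad(y) = -18.5548, v = y - alpha*grad = 0.4474
  prox(v) = soft_thresh(0.4474, 0.4206) = 0.0268
Iteration 2: beta = 0.3333, y = 0.0268 + 0.3333*(0.0268 + 2.7774) = 0.9616
  grad(y) = -11.0769, v = y - alpha*grad = 2.8867
  prox(v) = soft_thresh(2.8867, 0.4206) = 2.4661
Iteration 3: beta = 0.5, y = 2.4661 + 0.5*(2.4661 - 0.0268) = 3.6858
  grad(y) = -5.6284, v = y - alpha*grad = 4.664
  prox(v) = soft_thresh(4.664, 0.4206) = 4.2434
f(x_3) = 1*4.2434^2 - 13*4.2434 + 2.42*|4.2434| = -26.8887


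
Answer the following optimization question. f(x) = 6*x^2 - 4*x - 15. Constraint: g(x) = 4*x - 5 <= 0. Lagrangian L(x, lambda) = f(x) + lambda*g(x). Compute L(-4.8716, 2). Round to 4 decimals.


Step 1: Evaluate f(x).
f(-4.8716) = 6*(-4.8716)^2 - 4*(-4.8716) - 15 = 146.8813
Step 2: Evaluate g(x).
g(-4.8716) = 4*-4.8716 - 5 = -24.4864
Step 3: Compute Lagrangian.
L = 146.8813 + 2*-24.4864 = 97.9085


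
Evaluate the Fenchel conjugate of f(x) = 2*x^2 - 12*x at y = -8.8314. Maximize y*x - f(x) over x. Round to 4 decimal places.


f*(y) = sup_x {y*x - a*x^2 - b*x} = sup_x {(y-b)*x - a*x^2}
FOC: (y - b) - 2a*x = 0 => x* = (y - b)/(2a)
x* = (-8.8314 + 12)/(2*2) = 0.7922
f*(-8.8314) = (y-b)^2/(4a) = (-8.8314 + 12)^2/(4*2)
= 10.04/8 = 1.255


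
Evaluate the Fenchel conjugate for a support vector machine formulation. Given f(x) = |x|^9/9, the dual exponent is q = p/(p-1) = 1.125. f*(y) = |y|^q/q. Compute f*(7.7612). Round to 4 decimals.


The conjugate exponent q satisfies 1/p + 1/q = 1.
p = 9, so q = 9/(9 - 1) = 1.125
|y|^q = 7.7612^1.125 = 10.027
f*(7.7612) = 10.027 / 1.125 = 8.9129


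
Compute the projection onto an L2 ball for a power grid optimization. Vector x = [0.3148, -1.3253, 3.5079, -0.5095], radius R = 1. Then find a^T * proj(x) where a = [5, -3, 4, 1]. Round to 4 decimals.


Step 1: Compute ||x|| (intermediates to 6 decimals).
||x|| = sqrt(0.3148^2 + (-1.3253)^2 + 3.5079^2 + (-0.5095)^2) = 3.79743
Step 2: Project.
Since ||x|| > R, scale = R/||x|| = 1/3.79743 = 0.263336, proj(x) = scale * x
proj(x) = [0.082898, -0.348999, 0.923756, -0.13417]
Step 3: Dot product.
a^T * proj(x) = 5*0.082898 - 3*(-0.348999) + 4*0.923756 + 1*(-0.13417) = 5.0223


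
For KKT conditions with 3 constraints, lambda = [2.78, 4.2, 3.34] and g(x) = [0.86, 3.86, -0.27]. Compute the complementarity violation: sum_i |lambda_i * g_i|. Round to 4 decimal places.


KKT complementary slackness check:
lambda_1 * g_1 = 2.78 * 0.86 = 2.3908
lambda_2 * g_2 = 4.2 * 3.86 = 16.212
lambda_3 * g_3 = 3.34 * -0.27 = -0.9018
Total violation = 2.3908 + 16.212 + 0.9018 = 19.5046


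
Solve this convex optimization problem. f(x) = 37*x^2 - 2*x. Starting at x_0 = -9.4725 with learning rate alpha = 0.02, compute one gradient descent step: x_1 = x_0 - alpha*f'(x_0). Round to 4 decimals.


We compute the gradient at x_0 and apply the update.
f'(x) = 74*x - 2
f'(-9.4725) = 74*-9.4725 - 2 = -702.965
x_1 = -9.4725 - 0.02*-702.965 = 4.5868


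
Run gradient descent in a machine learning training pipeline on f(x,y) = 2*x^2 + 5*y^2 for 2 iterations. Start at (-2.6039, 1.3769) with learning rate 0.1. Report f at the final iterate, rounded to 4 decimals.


Gradient descent on f(x,y) = 2*x^2 + 5*y^2.
Starting point: (-2.6039, 1.3769), alpha = 0.1
Step 1: grad_x = 2*2*-2.6039 = -10.4156, grad_y = 2*5*1.3769 = 13.769
  x_1 = -2.6039 - 0.1*-10.4156 = -1.5623
  y_1 = 1.3769 - 0.1*13.769 = 0.0
Step 2: grad_x = 2*2*-1.5623 = -6.2494, grad_y = 2*5*0.0 = 0.0
  x_2 = -1.5623 - 0.1*-6.2494 = -0.9374
  y_2 = 0.0 - 0.1*0.0 = 0.0
f(-0.9374, 0.0) = 2*(-0.9374)^2 + 5*0.0^2 = 1.7575


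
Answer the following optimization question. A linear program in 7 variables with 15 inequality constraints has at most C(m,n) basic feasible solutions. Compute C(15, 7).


Each vertex corresponds to some choice of n active constraints out of m, so the number of vertices is at most C(m, n) = m! / (n!(m-n)!).
m = 15, n = 7
Numerator: 15 * 14 * 13 * 12 * 11 * 10 * 9
Denominator: 7! = 5040
C(15, 7) = 6435


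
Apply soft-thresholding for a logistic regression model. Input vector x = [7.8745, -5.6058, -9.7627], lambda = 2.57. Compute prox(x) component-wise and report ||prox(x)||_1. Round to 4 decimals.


Soft-thresholding with lambda = 2.57:
prox(7.8745) = sign(7.8745)*max(|7.8745| - 2.57, 0) = 5.3045
prox(-5.6058) = sign(-5.6058)*max(|-5.6058| - 2.57, 0) = -3.0358
prox(-9.7627) = sign(-9.7627)*max(|-9.7627| - 2.57, 0) = -7.1927
prox(x) = [5.3045, -3.0358, -7.1927]
||prox(x)||_1 = 5.3045 + 3.0358 + 7.1927 = 15.533


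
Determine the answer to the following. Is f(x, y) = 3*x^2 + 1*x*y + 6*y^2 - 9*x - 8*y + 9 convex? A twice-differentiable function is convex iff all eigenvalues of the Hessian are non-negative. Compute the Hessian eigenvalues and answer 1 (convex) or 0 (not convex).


The Hessian of f(x,y) = 3*x^2 + 1*x*y + 6*y^2 - 9*x - 8*y + 9 is:
H = [[6, 1], [1, 12]]
Trace = 6 + 12 = 18
Determinant = 6*12 - (1)^2 = 71
Discriminant = (18)^2 - 4*71 = 40.0
Eigenvalues: lambda_1 = 5.8377, lambda_2 = 12.1623
The function is convex.

1


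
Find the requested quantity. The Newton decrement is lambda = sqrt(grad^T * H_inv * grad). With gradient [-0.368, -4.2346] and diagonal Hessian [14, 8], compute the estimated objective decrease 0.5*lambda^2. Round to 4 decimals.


Step 1: H is diagonal, so H^(-1) * g = [-0.0263, -0.5293].
Step 2: g^T H^(-1) g = sum_i g_i^2 / H_ii
  = (-0.368)^2/14 + (-4.2346)^2/8
  = 0.0097 + 2.2415 = 2.2512
Step 3: Objective decrease = 0.5 * g^T H^(-1) g = 1.1256


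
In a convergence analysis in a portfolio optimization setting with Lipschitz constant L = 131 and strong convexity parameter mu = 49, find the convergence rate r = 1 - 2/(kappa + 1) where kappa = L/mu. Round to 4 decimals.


Step 1: Compute the condition number.
kappa = L/mu = 131/49 = 2.6735
Step 2: Compute the convergence rate.
r = 1 - 2/(kappa + 1) = 1 - 2*mu/(L + mu) = (L - mu)/(L + mu) = 82/180 = 0.4556


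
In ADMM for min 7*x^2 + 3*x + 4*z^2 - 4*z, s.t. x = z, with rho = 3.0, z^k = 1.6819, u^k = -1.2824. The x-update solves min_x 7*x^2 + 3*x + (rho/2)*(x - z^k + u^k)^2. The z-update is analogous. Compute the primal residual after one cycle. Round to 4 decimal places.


ADMM iteration with rho = 3.0, z^k = 1.6819, u^k = -1.2824
Step 1: x-update.
Minimize 7*x^2 + 3*x + (3.0/2)*(x - 1.6819 - 1.2824)^2
FOC: (2*7 + 3.0)*x = -3 + 3.0*(1.6819 + 1.2824)
x^{k+1} = 0.3466
Step 2: z-update.
Minimize 4*z^2 - 4*z + (3.0/2)*(0.3466 - z - 1.2824)^2
FOC: (2*4 + 3.0)*z = 4 + 3.0*(0.3466 - 1.2824)
z^{k+1} = 0.1084
Step 3: u-update.
u^{k+1} = -1.2824 + 0.3466 - 0.1084 = -1.0442
Step 4: Primal residual = |0.3466 - 0.1084| = 0.2382


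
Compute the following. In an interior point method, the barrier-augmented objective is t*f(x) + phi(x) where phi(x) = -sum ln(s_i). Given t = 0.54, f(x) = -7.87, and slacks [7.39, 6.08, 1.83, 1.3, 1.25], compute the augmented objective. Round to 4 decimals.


Step 1: Compute log-barrier.
ln values: [2.0001, 1.805, 0.6043, 0.2624, 0.2231]
phi = -(2.0001 + 1.805 + 0.6043 + 0.2624 + 0.2231) = -4.895
Step 2: Compute augmented objective.
t*f(x) = 0.54*-7.87 = -4.2498
Total = -4.2498 - 4.895 = -9.1448


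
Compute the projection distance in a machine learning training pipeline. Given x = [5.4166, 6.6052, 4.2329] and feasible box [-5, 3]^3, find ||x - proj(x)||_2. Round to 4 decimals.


Project each component onto [-5, 3].
clip(5.4166) = 3.0, clip(6.6052) = 3.0, clip(4.2329) = 3.0
Projection = [3.0, 3.0, 3.0]
Squared diffs: [5.84, 12.9975, 1.52]
Distance = sqrt(20.3575) = 4.5119


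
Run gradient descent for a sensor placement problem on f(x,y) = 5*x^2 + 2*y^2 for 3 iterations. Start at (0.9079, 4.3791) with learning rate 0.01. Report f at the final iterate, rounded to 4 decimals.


Gradient descent on f(x,y) = 5*x^2 + 2*y^2.
Starting point: (0.9079, 4.3791), alpha = 0.01
Step 1: grad_x = 2*5*0.9079 = 9.079, grad_y = 2*2*4.3791 = 17.5164
  x_1 = 0.9079 - 0.01*9.079 = 0.8171
  y_1 = 4.3791 - 0.01*17.5164 = 4.2039
Step 2: grad_x = 2*5*0.8171 = 8.1711, grad_y = 2*2*4.2039 = 16.8157
  x_2 = 0.8171 - 0.01*8.1711 = 0.7354
  y_2 = 4.2039 - 0.01*16.8157 = 4.0358
Step 3: grad_x = 2*5*0.7354 = 7.354, grad_y = 2*2*4.0358 = 16.1431
  x_3 = 0.7354 - 0.01*7.354 = 0.6619
  y_3 = 4.0358 - 0.01*16.1431 = 3.8743
f(0.6619, 3.8743) = 5*0.6619^2 + 2*3.8743^2 = 32.2114


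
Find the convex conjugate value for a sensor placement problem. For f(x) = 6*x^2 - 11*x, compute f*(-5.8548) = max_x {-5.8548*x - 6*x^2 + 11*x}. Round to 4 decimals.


f*(y) = sup_x {y*x - a*x^2 - b*x} = sup_x {(y-b)*x - a*x^2}
FOC: (y - b) - 2a*x = 0 => x* = (y - b)/(2a)
x* = (-5.8548 + 11)/(2*6) = 0.4288
f*(-5.8548) = (y-b)^2/(4a) = (-5.8548 + 11)^2/(4*6)
= 26.4731/24 = 1.103


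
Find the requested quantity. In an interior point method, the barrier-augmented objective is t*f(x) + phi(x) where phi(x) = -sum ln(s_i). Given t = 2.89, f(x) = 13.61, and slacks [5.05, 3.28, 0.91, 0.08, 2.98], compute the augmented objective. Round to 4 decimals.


Step 1: Compute log-barrier.
ln values: [1.6194, 1.1878, -0.0943, -2.5257, 1.0919]
phi = -(1.6194 + 1.1878 - 0.0943 - 2.5257 + 1.0919) = -1.2791
Step 2: Compute augmented objective.
t*f(x) = 2.89*13.61 = 39.3329
Total = 39.3329 - 1.2791 = 38.0538


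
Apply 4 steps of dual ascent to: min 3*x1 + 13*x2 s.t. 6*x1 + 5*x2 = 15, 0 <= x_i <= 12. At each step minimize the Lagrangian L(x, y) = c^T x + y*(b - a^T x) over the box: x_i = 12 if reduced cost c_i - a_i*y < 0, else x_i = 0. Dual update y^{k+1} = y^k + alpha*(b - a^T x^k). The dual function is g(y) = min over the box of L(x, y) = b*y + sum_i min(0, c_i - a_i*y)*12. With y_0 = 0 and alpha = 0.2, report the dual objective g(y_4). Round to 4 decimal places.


Dual ascent for LP: min 3*x1 + 13*x2, 6*x1 + 5*x2 = 15, 0 <= x_i <= 12
Step 1: y^k = 0.0, reduced costs: (3.0, 13.0)
  x^k = (0.0, 0.0), subgradient = b - a^T x = 15.0
  y^{k+1} = 0.0 + 0.2*15.0 = 3.0
Step 2: y^k = 3.0, reduced costs: (-15.0, -2.0)
  x^k = (12.0, 12.0), subgradient = b - a^T x = -117.0
  y^{k+1} = 3.0 + 0.2*-117.0 = -20.4
Step 3: y^k = -20.4, reduced costs: (125.4, 115.0)
  x^k = (0.0, 0.0), subgradient = b - a^T x = 15.0
  y^{k+1} = -20.4 + 0.2*15.0 = -17.4
Step 4: y^k = -17.4, reduced costs: (107.4, 100.0)
  x^k = (0.0, 0.0), subgradient = b - a^T x = 15.0
  y^{k+1} = -17.4 + 0.2*15.0 = -14.4
Dual objective at y_4 = -14.4: reduced costs (89.4, 85.0), box minimizer x = (0.0, 0.0)
g(y_4) = b*y + (c1 - a1*y)*x1 + (c2 - a2*y)*x2 = 15*(-14.4) + 89.4*0.0 + 85.0*0.0 = -216.0 + 0.0 + 0.0 = -216.0


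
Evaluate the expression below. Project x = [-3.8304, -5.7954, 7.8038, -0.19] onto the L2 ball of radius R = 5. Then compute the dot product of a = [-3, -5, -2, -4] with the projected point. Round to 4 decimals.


Step 1: Compute ||x|| (intermediates to 6 decimals).
||x|| = sqrt((-3.8304)^2 + (-5.7954)^2 + 7.8038^2 + (-0.19)^2) = 10.449594
Step 2: Project.
Since ||x|| > R, scale = R/||x|| = 5/10.449594 = 0.478487, proj(x) = scale * x
proj(x) = [-1.832797, -2.773024, 3.734017, -0.090913]
Step 3: Dot product.
a^T * proj(x) = -3*(-1.832797) - 5*(-2.773024) - 2*3.734017 - 4*(-0.090913) = 12.2591
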